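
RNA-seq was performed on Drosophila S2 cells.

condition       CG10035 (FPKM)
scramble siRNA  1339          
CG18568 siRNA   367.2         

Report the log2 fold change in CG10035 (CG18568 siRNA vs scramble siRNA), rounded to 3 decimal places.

Fold change = 367.2 / 1339 = 0.2742
log2(0.2742) = -1.8665

-1.867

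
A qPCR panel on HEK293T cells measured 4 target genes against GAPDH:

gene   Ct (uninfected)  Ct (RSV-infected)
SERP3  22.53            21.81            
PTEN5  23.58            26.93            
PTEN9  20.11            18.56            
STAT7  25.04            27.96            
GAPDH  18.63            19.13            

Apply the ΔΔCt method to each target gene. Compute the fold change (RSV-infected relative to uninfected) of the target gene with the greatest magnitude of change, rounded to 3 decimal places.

0.139

SERP3: ΔΔCt = (21.81−19.13) − (22.53−18.63) = 2.68 − 3.90 = -1.22; fold change = 2^1.22 = 2.329
PTEN5: ΔΔCt = (26.93−19.13) − (23.58−18.63) = 7.80 − 4.95 = 2.85; fold change = 2^-2.85 = 0.139
PTEN9: ΔΔCt = (18.56−19.13) − (20.11−18.63) = -0.57 − 1.48 = -2.05; fold change = 2^2.05 = 4.141
STAT7: ΔΔCt = (27.96−19.13) − (25.04−18.63) = 8.83 − 6.41 = 2.42; fold change = 2^-2.42 = 0.187
PTEN5 has the largest |ΔΔCt| = 2.85.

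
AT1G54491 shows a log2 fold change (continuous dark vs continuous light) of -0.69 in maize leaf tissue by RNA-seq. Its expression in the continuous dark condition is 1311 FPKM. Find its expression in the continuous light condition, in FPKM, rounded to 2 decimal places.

2115.01

Fold change = 2^(-0.69) = 0.6199
continuous light expression = 1311 / 0.6199 = 2115.01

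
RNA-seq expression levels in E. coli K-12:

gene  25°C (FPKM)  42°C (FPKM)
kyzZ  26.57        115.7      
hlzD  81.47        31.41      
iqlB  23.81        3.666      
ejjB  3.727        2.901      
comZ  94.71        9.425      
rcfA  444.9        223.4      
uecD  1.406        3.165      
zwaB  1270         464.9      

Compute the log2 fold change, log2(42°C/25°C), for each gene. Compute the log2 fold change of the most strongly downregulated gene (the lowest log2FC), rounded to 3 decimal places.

-3.329

log2(115.7/26.57) = 2.123  (kyzZ)
log2(31.41/81.47) = -1.375  (hlzD)
log2(3.666/23.81) = -2.699  (iqlB)
log2(2.901/3.727) = -0.361  (ejjB)
log2(9.425/94.71) = -3.329  (comZ)
log2(223.4/444.9) = -0.994  (rcfA)
log2(3.165/1.406) = 1.171  (uecD)
log2(464.9/1270) = -1.450  (zwaB)
comZ is most strongly downregulated.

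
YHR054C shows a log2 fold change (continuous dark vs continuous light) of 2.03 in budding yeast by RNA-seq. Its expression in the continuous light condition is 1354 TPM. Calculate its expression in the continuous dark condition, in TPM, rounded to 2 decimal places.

Fold change = 2^(2.03) = 4.0840
continuous dark expression = 1354 × 4.0840 = 5529.80

5529.80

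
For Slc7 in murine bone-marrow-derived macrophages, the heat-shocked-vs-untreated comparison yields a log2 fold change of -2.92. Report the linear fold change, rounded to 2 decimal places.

0.13

Fold change = 2^(-2.92) = 0.132
That is, Slc7 drops to 13.2% of the untreated level.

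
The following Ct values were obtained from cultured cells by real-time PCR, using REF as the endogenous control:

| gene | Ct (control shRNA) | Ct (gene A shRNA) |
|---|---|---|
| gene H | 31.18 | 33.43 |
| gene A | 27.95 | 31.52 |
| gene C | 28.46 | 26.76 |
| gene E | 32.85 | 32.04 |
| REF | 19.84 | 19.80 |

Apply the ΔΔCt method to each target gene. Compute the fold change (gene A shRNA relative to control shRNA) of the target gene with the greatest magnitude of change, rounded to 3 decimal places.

0.082

gene H: ΔΔCt = (33.43−19.80) − (31.18−19.84) = 13.63 − 11.34 = 2.29; fold change = 2^-2.29 = 0.204
gene A: ΔΔCt = (31.52−19.80) − (27.95−19.84) = 11.72 − 8.11 = 3.61; fold change = 2^-3.61 = 0.082
gene C: ΔΔCt = (26.76−19.80) − (28.46−19.84) = 6.96 − 8.62 = -1.66; fold change = 2^1.66 = 3.160
gene E: ΔΔCt = (32.04−19.80) − (32.85−19.84) = 12.24 − 13.01 = -0.77; fold change = 2^0.77 = 1.705
gene A has the largest |ΔΔCt| = 3.61.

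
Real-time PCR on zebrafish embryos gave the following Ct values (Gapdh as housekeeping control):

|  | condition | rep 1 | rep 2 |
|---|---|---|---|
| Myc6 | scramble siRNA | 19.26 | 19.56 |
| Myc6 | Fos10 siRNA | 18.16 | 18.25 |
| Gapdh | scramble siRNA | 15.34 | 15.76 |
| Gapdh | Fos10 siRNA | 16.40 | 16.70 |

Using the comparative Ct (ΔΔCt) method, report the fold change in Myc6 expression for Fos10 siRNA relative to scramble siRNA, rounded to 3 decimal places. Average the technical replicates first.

Mean Ct: Myc6 scramble siRNA 19.410; Myc6 Fos10 siRNA 18.205; Gapdh scramble siRNA 15.550; Gapdh Fos10 siRNA 16.550
ΔCt(scramble siRNA) = 19.410 − 15.550 = 3.860
ΔCt(Fos10 siRNA) = 18.205 − 16.550 = 1.655
ΔΔCt = 1.655 − 3.860 = -2.205
Fold change = 2^(−(-2.205)) = 2^2.205 = 4.6107

4.611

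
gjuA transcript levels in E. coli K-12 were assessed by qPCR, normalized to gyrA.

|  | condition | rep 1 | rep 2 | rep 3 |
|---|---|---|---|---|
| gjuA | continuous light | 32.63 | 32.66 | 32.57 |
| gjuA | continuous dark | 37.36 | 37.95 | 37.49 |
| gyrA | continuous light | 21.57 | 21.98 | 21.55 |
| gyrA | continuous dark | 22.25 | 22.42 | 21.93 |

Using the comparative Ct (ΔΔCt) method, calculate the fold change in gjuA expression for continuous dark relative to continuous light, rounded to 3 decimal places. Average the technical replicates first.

Mean Ct: gjuA continuous light 32.620; gjuA continuous dark 37.600; gyrA continuous light 21.700; gyrA continuous dark 22.200
ΔCt(continuous light) = 32.620 − 21.700 = 10.920
ΔCt(continuous dark) = 37.600 − 22.200 = 15.400
ΔΔCt = 15.400 − 10.920 = 4.480
Fold change = 2^(−4.480) = 0.0448

0.045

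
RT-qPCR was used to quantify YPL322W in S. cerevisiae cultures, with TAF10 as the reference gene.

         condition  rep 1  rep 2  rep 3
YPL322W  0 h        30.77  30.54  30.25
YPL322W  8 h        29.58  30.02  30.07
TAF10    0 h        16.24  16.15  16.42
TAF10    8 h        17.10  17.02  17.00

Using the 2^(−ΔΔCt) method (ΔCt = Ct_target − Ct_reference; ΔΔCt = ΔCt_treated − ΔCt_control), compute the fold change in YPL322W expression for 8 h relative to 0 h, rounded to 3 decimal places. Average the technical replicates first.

2.639

Mean Ct: YPL322W 0 h 30.520; YPL322W 8 h 29.890; TAF10 0 h 16.270; TAF10 8 h 17.040
ΔCt(0 h) = 30.520 − 16.270 = 14.250
ΔCt(8 h) = 29.890 − 17.040 = 12.850
ΔΔCt = 12.850 − 14.250 = -1.400
Fold change = 2^(−(-1.400)) = 2^1.400 = 2.6390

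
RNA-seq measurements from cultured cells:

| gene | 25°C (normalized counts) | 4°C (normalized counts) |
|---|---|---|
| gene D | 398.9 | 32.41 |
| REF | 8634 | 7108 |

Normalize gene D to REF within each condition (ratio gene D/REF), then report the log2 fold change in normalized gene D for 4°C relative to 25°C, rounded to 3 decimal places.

gene D/REF (25°C) = 398.9 / 8634 = 0.046201
gene D/REF (4°C) = 32.41 / 7108 = 0.0045597
Fold change = 0.0045597 / 0.046201 = 0.0987
log2(0.0987) = -3.3409

-3.341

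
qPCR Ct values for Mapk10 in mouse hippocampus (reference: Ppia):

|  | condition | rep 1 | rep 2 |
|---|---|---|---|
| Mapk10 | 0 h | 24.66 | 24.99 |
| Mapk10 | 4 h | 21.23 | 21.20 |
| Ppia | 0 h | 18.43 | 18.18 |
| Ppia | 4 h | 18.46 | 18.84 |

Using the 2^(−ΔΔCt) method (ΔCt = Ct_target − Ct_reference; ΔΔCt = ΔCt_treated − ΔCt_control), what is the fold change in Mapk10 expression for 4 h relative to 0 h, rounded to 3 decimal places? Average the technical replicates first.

Mean Ct: Mapk10 0 h 24.825; Mapk10 4 h 21.215; Ppia 0 h 18.305; Ppia 4 h 18.650
ΔCt(0 h) = 24.825 − 18.305 = 6.520
ΔCt(4 h) = 21.215 − 18.650 = 2.565
ΔΔCt = 2.565 − 6.520 = -3.955
Fold change = 2^(−(-3.955)) = 2^3.955 = 15.5086

15.509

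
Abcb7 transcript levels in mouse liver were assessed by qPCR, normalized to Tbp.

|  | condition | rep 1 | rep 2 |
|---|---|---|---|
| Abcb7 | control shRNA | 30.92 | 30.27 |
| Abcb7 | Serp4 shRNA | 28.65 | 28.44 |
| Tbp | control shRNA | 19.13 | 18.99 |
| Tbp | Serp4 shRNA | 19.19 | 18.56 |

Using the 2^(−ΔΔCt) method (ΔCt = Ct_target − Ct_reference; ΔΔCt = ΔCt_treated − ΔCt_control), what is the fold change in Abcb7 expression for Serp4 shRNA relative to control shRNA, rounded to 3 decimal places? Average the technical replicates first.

Mean Ct: Abcb7 control shRNA 30.595; Abcb7 Serp4 shRNA 28.545; Tbp control shRNA 19.060; Tbp Serp4 shRNA 18.875
ΔCt(control shRNA) = 30.595 − 19.060 = 11.535
ΔCt(Serp4 shRNA) = 28.545 − 18.875 = 9.670
ΔΔCt = 9.670 − 11.535 = -1.865
Fold change = 2^(−(-1.865)) = 2^1.865 = 3.6427

3.643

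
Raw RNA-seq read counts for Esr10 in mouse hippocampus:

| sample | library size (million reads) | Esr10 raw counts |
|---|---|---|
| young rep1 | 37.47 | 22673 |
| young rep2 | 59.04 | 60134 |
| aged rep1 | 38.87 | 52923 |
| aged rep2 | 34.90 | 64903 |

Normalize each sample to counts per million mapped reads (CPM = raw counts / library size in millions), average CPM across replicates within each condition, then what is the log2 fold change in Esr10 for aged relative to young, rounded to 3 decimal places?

CPM(young rep1) = 22673 / 37.47 = 605.0974
CPM(young rep2) = 60134 / 59.04 = 1018.5298
CPM(aged rep1) = 52923 / 38.87 = 1361.5385
CPM(aged rep2) = 64903 / 34.90 = 1859.6848
mean CPM(young) = 811.8136; mean CPM(aged) = 1610.6116
Fold change = 1610.6116 / 811.8136 = 1.98397
log2(1.98397) = 0.9884

0.988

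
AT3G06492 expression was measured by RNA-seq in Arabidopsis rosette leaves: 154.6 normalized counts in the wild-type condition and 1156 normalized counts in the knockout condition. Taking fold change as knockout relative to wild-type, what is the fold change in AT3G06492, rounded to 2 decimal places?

7.48

Fold change = 1156 / 154.6 = 7.477
AT3G06492 is upregulated.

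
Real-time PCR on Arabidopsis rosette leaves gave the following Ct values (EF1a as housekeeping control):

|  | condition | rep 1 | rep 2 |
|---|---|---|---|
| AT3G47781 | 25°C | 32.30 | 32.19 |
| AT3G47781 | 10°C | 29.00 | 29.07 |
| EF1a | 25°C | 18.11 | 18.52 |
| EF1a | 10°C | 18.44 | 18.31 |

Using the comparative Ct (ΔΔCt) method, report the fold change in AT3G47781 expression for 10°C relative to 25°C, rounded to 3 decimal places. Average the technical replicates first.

9.646

Mean Ct: AT3G47781 25°C 32.245; AT3G47781 10°C 29.035; EF1a 25°C 18.315; EF1a 10°C 18.375
ΔCt(25°C) = 32.245 − 18.315 = 13.930
ΔCt(10°C) = 29.035 − 18.375 = 10.660
ΔΔCt = 10.660 − 13.930 = -3.270
Fold change = 2^(−(-3.270)) = 2^3.270 = 9.6465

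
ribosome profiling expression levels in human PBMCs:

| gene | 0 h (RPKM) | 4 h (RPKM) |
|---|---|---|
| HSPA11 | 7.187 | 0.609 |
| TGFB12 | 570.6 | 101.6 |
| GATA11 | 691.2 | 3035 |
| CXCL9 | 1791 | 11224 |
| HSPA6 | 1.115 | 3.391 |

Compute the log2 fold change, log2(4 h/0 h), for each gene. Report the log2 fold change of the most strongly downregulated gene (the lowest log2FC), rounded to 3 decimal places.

log2(0.609/7.187) = -3.561  (HSPA11)
log2(101.6/570.6) = -2.490  (TGFB12)
log2(3035/691.2) = 2.135  (GATA11)
log2(11224/1791) = 2.648  (CXCL9)
log2(3.391/1.115) = 1.605  (HSPA6)
HSPA11 is most strongly downregulated.

-3.561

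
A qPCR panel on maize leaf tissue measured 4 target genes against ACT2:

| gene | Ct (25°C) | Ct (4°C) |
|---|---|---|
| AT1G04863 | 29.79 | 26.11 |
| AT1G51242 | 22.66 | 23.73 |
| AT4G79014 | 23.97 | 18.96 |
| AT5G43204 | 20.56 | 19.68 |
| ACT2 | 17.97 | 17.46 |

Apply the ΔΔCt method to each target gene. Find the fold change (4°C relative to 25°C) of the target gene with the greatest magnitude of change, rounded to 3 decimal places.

22.627

AT1G04863: ΔΔCt = (26.11−17.46) − (29.79−17.97) = 8.65 − 11.82 = -3.17; fold change = 2^3.17 = 9.000
AT1G51242: ΔΔCt = (23.73−17.46) − (22.66−17.97) = 6.27 − 4.69 = 1.58; fold change = 2^-1.58 = 0.334
AT4G79014: ΔΔCt = (18.96−17.46) − (23.97−17.97) = 1.50 − 6.00 = -4.50; fold change = 2^4.50 = 22.627
AT5G43204: ΔΔCt = (19.68−17.46) − (20.56−17.97) = 2.22 − 2.59 = -0.37; fold change = 2^0.37 = 1.292
AT4G79014 has the largest |ΔΔCt| = 4.50.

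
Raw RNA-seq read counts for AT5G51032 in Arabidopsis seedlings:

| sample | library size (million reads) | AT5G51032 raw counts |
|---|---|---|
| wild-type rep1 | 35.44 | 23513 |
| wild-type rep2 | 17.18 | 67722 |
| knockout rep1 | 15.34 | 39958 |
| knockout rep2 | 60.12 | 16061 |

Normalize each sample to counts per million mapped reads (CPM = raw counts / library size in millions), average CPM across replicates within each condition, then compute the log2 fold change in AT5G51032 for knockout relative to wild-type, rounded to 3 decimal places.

-0.681

CPM(wild-type rep1) = 23513 / 35.44 = 663.4594
CPM(wild-type rep2) = 67722 / 17.18 = 3941.9092
CPM(knockout rep1) = 39958 / 15.34 = 2604.8240
CPM(knockout rep2) = 16061 / 60.12 = 267.1490
mean CPM(wild-type) = 2302.6843; mean CPM(knockout) = 1435.9865
Fold change = 1435.9865 / 2302.6843 = 0.62361
log2(0.62361) = -0.6813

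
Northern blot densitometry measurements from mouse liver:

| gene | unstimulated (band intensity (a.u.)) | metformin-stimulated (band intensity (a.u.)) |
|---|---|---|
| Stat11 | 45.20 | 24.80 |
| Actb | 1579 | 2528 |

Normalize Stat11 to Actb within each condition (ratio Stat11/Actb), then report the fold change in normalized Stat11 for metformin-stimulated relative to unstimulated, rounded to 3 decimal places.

Stat11/Actb (unstimulated) = 45.20 / 1579 = 0.028626
Stat11/Actb (metformin-stimulated) = 24.80 / 2528 = 0.0098101
Fold change = 0.0098101 / 0.028626 = 0.3427

0.343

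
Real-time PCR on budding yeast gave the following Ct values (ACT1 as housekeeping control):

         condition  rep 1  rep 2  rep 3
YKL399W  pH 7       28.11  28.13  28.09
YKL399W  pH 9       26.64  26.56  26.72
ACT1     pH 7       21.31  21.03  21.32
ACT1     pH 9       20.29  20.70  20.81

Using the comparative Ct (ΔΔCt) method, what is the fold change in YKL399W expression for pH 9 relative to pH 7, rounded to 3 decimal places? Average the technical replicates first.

Mean Ct: YKL399W pH 7 28.110; YKL399W pH 9 26.640; ACT1 pH 7 21.220; ACT1 pH 9 20.600
ΔCt(pH 7) = 28.110 − 21.220 = 6.890
ΔCt(pH 9) = 26.640 − 20.600 = 6.040
ΔΔCt = 6.040 − 6.890 = -0.850
Fold change = 2^(−(-0.850)) = 2^0.850 = 1.8025

1.803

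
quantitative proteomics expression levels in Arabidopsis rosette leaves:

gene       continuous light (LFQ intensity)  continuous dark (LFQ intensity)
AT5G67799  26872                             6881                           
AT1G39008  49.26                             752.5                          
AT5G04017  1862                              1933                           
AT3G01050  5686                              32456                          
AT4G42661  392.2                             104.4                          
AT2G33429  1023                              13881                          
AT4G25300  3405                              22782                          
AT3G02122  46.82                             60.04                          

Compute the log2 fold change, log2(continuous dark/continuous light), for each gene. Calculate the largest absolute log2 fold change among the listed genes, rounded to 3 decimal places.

3.933

log2(6881/26872) = -1.965  (AT5G67799)
log2(752.5/49.26) = 3.933  (AT1G39008)
log2(1933/1862) = 0.054  (AT5G04017)
log2(32456/5686) = 2.513  (AT3G01050)
log2(104.4/392.2) = -1.909  (AT4G42661)
log2(13881/1023) = 3.762  (AT2G33429)
log2(22782/3405) = 2.742  (AT4G25300)
log2(60.04/46.82) = 0.359  (AT3G02122)
The largest magnitude belongs to AT1G39008.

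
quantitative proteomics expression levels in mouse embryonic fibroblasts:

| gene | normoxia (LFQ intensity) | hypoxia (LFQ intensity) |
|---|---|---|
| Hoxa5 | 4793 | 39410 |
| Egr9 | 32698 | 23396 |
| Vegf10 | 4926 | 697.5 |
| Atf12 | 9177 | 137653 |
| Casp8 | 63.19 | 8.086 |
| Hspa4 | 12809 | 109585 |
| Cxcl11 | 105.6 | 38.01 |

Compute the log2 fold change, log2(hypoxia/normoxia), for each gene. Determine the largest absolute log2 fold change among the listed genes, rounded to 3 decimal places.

3.907

log2(39410/4793) = 3.040  (Hoxa5)
log2(23396/32698) = -0.483  (Egr9)
log2(697.5/4926) = -2.820  (Vegf10)
log2(137653/9177) = 3.907  (Atf12)
log2(8.086/63.19) = -2.966  (Casp8)
log2(109585/12809) = 3.097  (Hspa4)
log2(38.01/105.6) = -1.474  (Cxcl11)
The largest magnitude belongs to Atf12.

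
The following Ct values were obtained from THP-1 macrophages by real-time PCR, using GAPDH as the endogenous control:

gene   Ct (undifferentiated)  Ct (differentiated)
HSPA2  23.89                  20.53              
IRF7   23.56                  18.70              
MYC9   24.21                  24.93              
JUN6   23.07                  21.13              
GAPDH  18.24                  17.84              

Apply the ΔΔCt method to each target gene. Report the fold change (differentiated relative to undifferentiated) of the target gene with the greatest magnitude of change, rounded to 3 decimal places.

HSPA2: ΔΔCt = (20.53−17.84) − (23.89−18.24) = 2.69 − 5.65 = -2.96; fold change = 2^2.96 = 7.781
IRF7: ΔΔCt = (18.70−17.84) − (23.56−18.24) = 0.86 − 5.32 = -4.46; fold change = 2^4.46 = 22.009
MYC9: ΔΔCt = (24.93−17.84) − (24.21−18.24) = 7.09 − 5.97 = 1.12; fold change = 2^-1.12 = 0.460
JUN6: ΔΔCt = (21.13−17.84) − (23.07−18.24) = 3.29 − 4.83 = -1.54; fold change = 2^1.54 = 2.908
IRF7 has the largest |ΔΔCt| = 4.46.

22.009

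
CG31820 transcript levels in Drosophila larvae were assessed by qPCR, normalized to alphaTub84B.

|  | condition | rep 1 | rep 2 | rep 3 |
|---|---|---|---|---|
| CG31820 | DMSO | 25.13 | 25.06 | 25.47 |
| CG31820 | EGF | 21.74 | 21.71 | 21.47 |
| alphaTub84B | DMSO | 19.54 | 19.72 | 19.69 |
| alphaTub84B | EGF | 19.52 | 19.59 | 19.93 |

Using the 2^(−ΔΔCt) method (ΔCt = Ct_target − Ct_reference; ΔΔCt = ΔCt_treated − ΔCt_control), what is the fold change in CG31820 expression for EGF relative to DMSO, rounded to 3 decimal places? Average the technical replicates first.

Mean Ct: CG31820 DMSO 25.220; CG31820 EGF 21.640; alphaTub84B DMSO 19.650; alphaTub84B EGF 19.680
ΔCt(DMSO) = 25.220 − 19.650 = 5.570
ΔCt(EGF) = 21.640 − 19.680 = 1.960
ΔΔCt = 1.960 − 5.570 = -3.610
Fold change = 2^(−(-3.610)) = 2^3.610 = 12.2101

12.210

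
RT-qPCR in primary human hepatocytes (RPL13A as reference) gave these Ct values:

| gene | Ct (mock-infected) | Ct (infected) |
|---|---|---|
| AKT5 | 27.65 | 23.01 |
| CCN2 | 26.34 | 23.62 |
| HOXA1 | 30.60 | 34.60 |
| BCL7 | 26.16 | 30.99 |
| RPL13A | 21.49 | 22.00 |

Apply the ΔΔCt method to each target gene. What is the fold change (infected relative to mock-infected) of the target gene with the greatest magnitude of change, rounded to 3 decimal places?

35.506

AKT5: ΔΔCt = (23.01−22.00) − (27.65−21.49) = 1.01 − 6.16 = -5.15; fold change = 2^5.15 = 35.506
CCN2: ΔΔCt = (23.62−22.00) − (26.34−21.49) = 1.62 − 4.85 = -3.23; fold change = 2^3.23 = 9.383
HOXA1: ΔΔCt = (34.60−22.00) − (30.60−21.49) = 12.60 − 9.11 = 3.49; fold change = 2^-3.49 = 0.089
BCL7: ΔΔCt = (30.99−22.00) − (26.16−21.49) = 8.99 − 4.67 = 4.32; fold change = 2^-4.32 = 0.050
AKT5 has the largest |ΔΔCt| = 5.15.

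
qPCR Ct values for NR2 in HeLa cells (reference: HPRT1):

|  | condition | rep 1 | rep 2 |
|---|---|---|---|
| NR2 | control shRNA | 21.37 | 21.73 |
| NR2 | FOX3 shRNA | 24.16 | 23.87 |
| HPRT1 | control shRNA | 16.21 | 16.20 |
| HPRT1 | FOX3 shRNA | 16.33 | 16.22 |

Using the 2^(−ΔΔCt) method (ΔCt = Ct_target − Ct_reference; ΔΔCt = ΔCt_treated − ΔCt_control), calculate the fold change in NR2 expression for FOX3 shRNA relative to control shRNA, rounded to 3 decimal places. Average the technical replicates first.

Mean Ct: NR2 control shRNA 21.550; NR2 FOX3 shRNA 24.015; HPRT1 control shRNA 16.205; HPRT1 FOX3 shRNA 16.275
ΔCt(control shRNA) = 21.550 − 16.205 = 5.345
ΔCt(FOX3 shRNA) = 24.015 − 16.275 = 7.740
ΔΔCt = 7.740 − 5.345 = 2.395
Fold change = 2^(−2.395) = 0.1901

0.190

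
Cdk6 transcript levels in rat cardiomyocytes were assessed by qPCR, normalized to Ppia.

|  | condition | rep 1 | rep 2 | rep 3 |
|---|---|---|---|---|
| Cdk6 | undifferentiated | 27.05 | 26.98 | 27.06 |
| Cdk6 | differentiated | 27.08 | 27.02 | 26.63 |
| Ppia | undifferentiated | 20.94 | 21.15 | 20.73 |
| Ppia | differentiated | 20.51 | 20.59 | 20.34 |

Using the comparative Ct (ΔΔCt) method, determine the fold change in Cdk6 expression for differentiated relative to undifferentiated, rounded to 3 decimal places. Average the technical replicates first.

Mean Ct: Cdk6 undifferentiated 27.030; Cdk6 differentiated 26.910; Ppia undifferentiated 20.940; Ppia differentiated 20.480
ΔCt(undifferentiated) = 27.030 − 20.940 = 6.090
ΔCt(differentiated) = 26.910 − 20.480 = 6.430
ΔΔCt = 6.430 − 6.090 = 0.340
Fold change = 2^(−0.340) = 0.7900

0.790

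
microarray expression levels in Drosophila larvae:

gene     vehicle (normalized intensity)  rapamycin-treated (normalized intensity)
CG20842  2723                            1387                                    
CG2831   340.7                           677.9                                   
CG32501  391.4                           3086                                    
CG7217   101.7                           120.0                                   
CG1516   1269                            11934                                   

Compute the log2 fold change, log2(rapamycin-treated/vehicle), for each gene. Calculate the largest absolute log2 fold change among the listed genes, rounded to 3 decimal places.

log2(1387/2723) = -0.973  (CG20842)
log2(677.9/340.7) = 0.993  (CG2831)
log2(3086/391.4) = 2.979  (CG32501)
log2(120.0/101.7) = 0.239  (CG7217)
log2(11934/1269) = 3.233  (CG1516)
The largest magnitude belongs to CG1516.

3.233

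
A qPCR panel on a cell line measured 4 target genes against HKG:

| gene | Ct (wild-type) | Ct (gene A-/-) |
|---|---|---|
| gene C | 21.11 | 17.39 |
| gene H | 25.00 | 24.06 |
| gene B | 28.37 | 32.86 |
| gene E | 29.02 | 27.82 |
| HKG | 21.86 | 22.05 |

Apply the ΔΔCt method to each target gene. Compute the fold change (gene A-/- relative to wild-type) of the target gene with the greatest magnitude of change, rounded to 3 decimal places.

0.051

gene C: ΔΔCt = (17.39−22.05) − (21.11−21.86) = -4.66 − (-0.75) = -3.91; fold change = 2^3.91 = 15.032
gene H: ΔΔCt = (24.06−22.05) − (25.00−21.86) = 2.01 − 3.14 = -1.13; fold change = 2^1.13 = 2.189
gene B: ΔΔCt = (32.86−22.05) − (28.37−21.86) = 10.81 − 6.51 = 4.30; fold change = 2^-4.30 = 0.051
gene E: ΔΔCt = (27.82−22.05) − (29.02−21.86) = 5.77 − 7.16 = -1.39; fold change = 2^1.39 = 2.621
gene B has the largest |ΔΔCt| = 4.30.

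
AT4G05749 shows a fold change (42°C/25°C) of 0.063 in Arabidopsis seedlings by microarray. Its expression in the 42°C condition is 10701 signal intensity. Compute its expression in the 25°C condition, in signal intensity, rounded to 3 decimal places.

169857.143

25°C expression = 10701 / 0.063 = 169857.143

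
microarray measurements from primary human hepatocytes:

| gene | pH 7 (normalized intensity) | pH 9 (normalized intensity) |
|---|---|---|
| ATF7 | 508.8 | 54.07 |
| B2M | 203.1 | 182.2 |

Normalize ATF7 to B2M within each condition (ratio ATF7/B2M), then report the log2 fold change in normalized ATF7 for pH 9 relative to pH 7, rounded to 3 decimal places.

-3.078

ATF7/B2M (pH 7) = 508.8 / 203.1 = 2.5052
ATF7/B2M (pH 9) = 54.07 / 182.2 = 0.29676
Fold change = 0.29676 / 2.5052 = 0.1185
log2(0.1185) = -3.0775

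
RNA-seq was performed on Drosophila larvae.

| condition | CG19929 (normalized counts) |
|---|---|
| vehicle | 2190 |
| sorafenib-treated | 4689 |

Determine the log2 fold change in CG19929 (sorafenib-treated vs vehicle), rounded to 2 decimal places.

Fold change = 4689 / 2190 = 2.1411
log2(2.1411) = 1.098

1.10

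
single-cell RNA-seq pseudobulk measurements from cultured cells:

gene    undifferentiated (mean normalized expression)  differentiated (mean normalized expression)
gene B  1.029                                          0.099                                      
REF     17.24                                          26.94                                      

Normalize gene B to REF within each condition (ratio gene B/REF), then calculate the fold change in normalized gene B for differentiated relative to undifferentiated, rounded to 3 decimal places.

0.062

gene B/REF (undifferentiated) = 1.029 / 17.24 = 0.059687
gene B/REF (differentiated) = 0.099 / 26.94 = 0.0036748
Fold change = 0.0036748 / 0.059687 = 0.0616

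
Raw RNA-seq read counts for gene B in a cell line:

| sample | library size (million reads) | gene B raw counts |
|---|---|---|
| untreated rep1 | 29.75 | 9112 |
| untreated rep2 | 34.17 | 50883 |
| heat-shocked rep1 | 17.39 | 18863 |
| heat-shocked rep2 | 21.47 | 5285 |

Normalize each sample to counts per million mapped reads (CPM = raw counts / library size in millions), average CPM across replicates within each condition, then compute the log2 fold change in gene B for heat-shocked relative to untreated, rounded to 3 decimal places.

-0.432

CPM(untreated rep1) = 9112 / 29.75 = 306.2857
CPM(untreated rep2) = 50883 / 34.17 = 1489.1133
CPM(heat-shocked rep1) = 18863 / 17.39 = 1084.7039
CPM(heat-shocked rep2) = 5285 / 21.47 = 246.1574
mean CPM(untreated) = 897.6995; mean CPM(heat-shocked) = 665.4306
Fold change = 665.4306 / 897.6995 = 0.74126
log2(0.74126) = -0.4319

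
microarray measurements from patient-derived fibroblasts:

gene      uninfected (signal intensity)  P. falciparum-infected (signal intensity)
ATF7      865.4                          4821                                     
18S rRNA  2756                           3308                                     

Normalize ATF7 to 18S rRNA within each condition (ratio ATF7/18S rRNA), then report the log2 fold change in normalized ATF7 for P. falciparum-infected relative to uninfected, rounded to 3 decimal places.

2.215

ATF7/18S rRNA (uninfected) = 865.4 / 2756 = 0.31401
ATF7/18S rRNA (P. falciparum-infected) = 4821 / 3308 = 1.4574
Fold change = 1.4574 / 0.31401 = 4.6412
log2(4.6412) = 2.2145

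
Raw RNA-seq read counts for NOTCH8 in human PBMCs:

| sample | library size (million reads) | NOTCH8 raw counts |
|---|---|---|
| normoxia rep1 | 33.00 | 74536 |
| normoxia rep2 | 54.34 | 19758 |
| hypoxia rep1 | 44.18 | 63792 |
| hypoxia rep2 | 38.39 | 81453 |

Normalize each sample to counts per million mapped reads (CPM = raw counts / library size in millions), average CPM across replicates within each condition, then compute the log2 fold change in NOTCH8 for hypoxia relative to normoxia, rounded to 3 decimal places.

CPM(normoxia rep1) = 74536 / 33.00 = 2258.6667
CPM(normoxia rep2) = 19758 / 54.34 = 363.5996
CPM(hypoxia rep1) = 63792 / 44.18 = 1443.9113
CPM(hypoxia rep2) = 81453 / 38.39 = 2121.7244
mean CPM(normoxia) = 1311.1331; mean CPM(hypoxia) = 1782.8178
Fold change = 1782.8178 / 1311.1331 = 1.35975
log2(1.35975) = 0.4433

0.443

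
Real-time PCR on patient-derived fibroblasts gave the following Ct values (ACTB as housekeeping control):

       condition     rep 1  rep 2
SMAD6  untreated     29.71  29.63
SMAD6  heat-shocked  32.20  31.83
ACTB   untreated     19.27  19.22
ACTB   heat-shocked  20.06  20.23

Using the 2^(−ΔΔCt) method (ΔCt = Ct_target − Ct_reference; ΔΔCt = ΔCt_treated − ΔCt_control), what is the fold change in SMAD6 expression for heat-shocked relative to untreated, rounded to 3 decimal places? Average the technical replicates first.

Mean Ct: SMAD6 untreated 29.670; SMAD6 heat-shocked 32.015; ACTB untreated 19.245; ACTB heat-shocked 20.145
ΔCt(untreated) = 29.670 − 19.245 = 10.425
ΔCt(heat-shocked) = 32.015 − 20.145 = 11.870
ΔΔCt = 11.870 − 10.425 = 1.445
Fold change = 2^(−1.445) = 0.3673

0.367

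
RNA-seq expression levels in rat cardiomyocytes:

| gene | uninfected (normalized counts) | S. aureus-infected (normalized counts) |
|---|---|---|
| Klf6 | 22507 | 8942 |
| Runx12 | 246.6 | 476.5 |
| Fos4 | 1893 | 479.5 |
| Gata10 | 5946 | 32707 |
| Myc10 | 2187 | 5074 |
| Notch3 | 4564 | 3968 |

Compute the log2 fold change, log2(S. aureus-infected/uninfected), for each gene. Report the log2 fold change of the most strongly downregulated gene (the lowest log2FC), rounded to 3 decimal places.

log2(8942/22507) = -1.332  (Klf6)
log2(476.5/246.6) = 0.950  (Runx12)
log2(479.5/1893) = -1.981  (Fos4)
log2(32707/5946) = 2.460  (Gata10)
log2(5074/2187) = 1.214  (Myc10)
log2(3968/4564) = -0.202  (Notch3)
Fos4 is most strongly downregulated.

-1.981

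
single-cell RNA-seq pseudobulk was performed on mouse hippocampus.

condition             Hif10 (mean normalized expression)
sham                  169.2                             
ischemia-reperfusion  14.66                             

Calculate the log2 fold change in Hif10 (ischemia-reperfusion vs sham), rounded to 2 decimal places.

-3.53

Fold change = 14.66 / 169.2 = 0.0866
log2(0.0866) = -3.529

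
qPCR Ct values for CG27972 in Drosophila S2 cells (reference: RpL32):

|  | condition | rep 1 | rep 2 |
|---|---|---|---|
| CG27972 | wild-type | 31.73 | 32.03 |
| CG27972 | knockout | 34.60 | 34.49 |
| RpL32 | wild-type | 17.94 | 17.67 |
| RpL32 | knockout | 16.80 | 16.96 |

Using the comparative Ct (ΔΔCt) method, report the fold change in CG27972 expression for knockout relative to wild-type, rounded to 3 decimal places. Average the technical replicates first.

0.083

Mean Ct: CG27972 wild-type 31.880; CG27972 knockout 34.545; RpL32 wild-type 17.805; RpL32 knockout 16.880
ΔCt(wild-type) = 31.880 − 17.805 = 14.075
ΔCt(knockout) = 34.545 − 16.880 = 17.665
ΔΔCt = 17.665 − 14.075 = 3.590
Fold change = 2^(−3.590) = 0.0830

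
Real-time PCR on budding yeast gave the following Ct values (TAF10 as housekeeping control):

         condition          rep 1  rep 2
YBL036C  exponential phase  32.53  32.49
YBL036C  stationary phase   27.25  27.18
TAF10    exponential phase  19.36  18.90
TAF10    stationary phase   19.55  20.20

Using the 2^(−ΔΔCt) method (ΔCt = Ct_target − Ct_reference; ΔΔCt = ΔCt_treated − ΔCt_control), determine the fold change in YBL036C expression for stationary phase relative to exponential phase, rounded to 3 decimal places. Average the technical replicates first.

Mean Ct: YBL036C exponential phase 32.510; YBL036C stationary phase 27.215; TAF10 exponential phase 19.130; TAF10 stationary phase 19.875
ΔCt(exponential phase) = 32.510 − 19.130 = 13.380
ΔCt(stationary phase) = 27.215 − 19.875 = 7.340
ΔΔCt = 7.340 − 13.380 = -6.040
Fold change = 2^(−(-6.040)) = 2^6.040 = 65.7993

65.799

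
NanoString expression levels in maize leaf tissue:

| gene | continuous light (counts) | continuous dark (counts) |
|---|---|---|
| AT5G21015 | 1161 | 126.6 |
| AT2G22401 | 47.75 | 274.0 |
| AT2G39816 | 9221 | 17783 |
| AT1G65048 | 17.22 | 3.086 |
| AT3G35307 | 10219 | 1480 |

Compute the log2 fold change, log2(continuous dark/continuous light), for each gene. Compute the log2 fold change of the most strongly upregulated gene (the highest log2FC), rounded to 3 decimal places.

2.521

log2(126.6/1161) = -3.197  (AT5G21015)
log2(274.0/47.75) = 2.521  (AT2G22401)
log2(17783/9221) = 0.948  (AT2G39816)
log2(3.086/17.22) = -2.480  (AT1G65048)
log2(1480/10219) = -2.788  (AT3G35307)
AT2G22401 is most strongly upregulated.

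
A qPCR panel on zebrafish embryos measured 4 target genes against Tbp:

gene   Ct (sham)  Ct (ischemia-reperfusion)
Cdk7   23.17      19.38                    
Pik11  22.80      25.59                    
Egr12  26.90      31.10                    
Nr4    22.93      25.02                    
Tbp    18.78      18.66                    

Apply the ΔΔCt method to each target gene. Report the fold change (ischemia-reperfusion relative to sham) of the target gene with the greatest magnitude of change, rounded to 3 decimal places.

Cdk7: ΔΔCt = (19.38−18.66) − (23.17−18.78) = 0.72 − 4.39 = -3.67; fold change = 2^3.67 = 12.729
Pik11: ΔΔCt = (25.59−18.66) − (22.80−18.78) = 6.93 − 4.02 = 2.91; fold change = 2^-2.91 = 0.133
Egr12: ΔΔCt = (31.10−18.66) − (26.90−18.78) = 12.44 − 8.12 = 4.32; fold change = 2^-4.32 = 0.050
Nr4: ΔΔCt = (25.02−18.66) − (22.93−18.78) = 6.36 − 4.15 = 2.21; fold change = 2^-2.21 = 0.216
Egr12 has the largest |ΔΔCt| = 4.32.

0.050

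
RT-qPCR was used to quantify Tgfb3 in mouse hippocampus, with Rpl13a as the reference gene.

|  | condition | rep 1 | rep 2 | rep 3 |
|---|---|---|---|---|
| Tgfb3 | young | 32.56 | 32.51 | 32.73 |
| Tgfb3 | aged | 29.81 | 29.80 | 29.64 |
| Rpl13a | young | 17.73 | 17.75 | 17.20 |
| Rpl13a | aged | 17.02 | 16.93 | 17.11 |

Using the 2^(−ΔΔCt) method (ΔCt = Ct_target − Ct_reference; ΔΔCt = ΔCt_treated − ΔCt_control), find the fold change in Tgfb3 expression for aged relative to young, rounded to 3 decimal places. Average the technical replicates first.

Mean Ct: Tgfb3 young 32.600; Tgfb3 aged 29.750; Rpl13a young 17.560; Rpl13a aged 17.020
ΔCt(young) = 32.600 − 17.560 = 15.040
ΔCt(aged) = 29.750 − 17.020 = 12.730
ΔΔCt = 12.730 − 15.040 = -2.310
Fold change = 2^(−(-2.310)) = 2^2.310 = 4.9588

4.959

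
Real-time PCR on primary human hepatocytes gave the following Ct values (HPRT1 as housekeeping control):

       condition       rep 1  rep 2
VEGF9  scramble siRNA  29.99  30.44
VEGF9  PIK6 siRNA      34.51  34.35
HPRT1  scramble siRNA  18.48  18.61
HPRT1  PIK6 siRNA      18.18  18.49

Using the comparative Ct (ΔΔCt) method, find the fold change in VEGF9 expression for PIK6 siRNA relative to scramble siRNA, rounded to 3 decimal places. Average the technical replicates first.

0.047

Mean Ct: VEGF9 scramble siRNA 30.215; VEGF9 PIK6 siRNA 34.430; HPRT1 scramble siRNA 18.545; HPRT1 PIK6 siRNA 18.335
ΔCt(scramble siRNA) = 30.215 − 18.545 = 11.670
ΔCt(PIK6 siRNA) = 34.430 − 18.335 = 16.095
ΔΔCt = 16.095 − 11.670 = 4.425
Fold change = 2^(−4.425) = 0.0466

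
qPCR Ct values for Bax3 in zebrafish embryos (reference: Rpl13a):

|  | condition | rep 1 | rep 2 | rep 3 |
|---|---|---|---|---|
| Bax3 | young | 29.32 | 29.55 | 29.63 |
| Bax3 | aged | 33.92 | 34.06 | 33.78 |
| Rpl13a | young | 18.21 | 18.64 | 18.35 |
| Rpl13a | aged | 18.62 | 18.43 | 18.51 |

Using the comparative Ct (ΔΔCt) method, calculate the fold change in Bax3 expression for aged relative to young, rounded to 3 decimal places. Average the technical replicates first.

Mean Ct: Bax3 young 29.500; Bax3 aged 33.920; Rpl13a young 18.400; Rpl13a aged 18.520
ΔCt(young) = 29.500 − 18.400 = 11.100
ΔCt(aged) = 33.920 − 18.520 = 15.400
ΔΔCt = 15.400 − 11.100 = 4.300
Fold change = 2^(−4.300) = 0.0508

0.051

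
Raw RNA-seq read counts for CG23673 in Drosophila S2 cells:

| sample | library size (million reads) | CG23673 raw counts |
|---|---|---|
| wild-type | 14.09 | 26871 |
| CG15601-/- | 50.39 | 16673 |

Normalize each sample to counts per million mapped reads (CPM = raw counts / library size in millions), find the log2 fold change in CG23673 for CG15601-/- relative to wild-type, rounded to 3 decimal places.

-2.527

CPM(wild-type) = 26871 / 14.09 = 1907.0972
CPM(CG15601-/-) = 16673 / 50.39 = 330.8791
Fold change = 330.8791 / 1907.0972 = 0.17350
log2(0.17350) = -2.5270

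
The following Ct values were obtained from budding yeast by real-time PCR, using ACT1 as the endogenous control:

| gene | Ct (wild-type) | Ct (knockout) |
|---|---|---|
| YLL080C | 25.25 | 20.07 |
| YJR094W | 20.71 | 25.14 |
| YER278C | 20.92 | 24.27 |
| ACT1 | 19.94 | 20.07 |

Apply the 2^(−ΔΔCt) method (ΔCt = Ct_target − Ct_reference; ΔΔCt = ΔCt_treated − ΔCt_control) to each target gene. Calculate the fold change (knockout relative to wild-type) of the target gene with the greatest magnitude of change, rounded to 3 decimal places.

39.671

YLL080C: ΔΔCt = (20.07−20.07) − (25.25−19.94) = 0.00 − 5.31 = -5.31; fold change = 2^5.31 = 39.671
YJR094W: ΔΔCt = (25.14−20.07) − (20.71−19.94) = 5.07 − 0.77 = 4.30; fold change = 2^-4.30 = 0.051
YER278C: ΔΔCt = (24.27−20.07) − (20.92−19.94) = 4.20 − 0.98 = 3.22; fold change = 2^-3.22 = 0.107
YLL080C has the largest |ΔΔCt| = 5.31.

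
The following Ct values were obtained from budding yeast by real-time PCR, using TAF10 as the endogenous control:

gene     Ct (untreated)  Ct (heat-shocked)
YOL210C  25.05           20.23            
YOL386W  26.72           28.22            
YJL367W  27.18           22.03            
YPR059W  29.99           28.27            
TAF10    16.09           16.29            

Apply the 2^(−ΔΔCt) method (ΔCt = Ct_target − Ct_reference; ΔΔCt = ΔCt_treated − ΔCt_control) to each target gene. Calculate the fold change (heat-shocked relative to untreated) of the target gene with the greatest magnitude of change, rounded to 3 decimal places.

YOL210C: ΔΔCt = (20.23−16.29) − (25.05−16.09) = 3.94 − 8.96 = -5.02; fold change = 2^5.02 = 32.447
YOL386W: ΔΔCt = (28.22−16.29) − (26.72−16.09) = 11.93 − 10.63 = 1.30; fold change = 2^-1.30 = 0.406
YJL367W: ΔΔCt = (22.03−16.29) − (27.18−16.09) = 5.74 − 11.09 = -5.35; fold change = 2^5.35 = 40.786
YPR059W: ΔΔCt = (28.27−16.29) − (29.99−16.09) = 11.98 − 13.90 = -1.92; fold change = 2^1.92 = 3.784
YJL367W has the largest |ΔΔCt| = 5.35.

40.786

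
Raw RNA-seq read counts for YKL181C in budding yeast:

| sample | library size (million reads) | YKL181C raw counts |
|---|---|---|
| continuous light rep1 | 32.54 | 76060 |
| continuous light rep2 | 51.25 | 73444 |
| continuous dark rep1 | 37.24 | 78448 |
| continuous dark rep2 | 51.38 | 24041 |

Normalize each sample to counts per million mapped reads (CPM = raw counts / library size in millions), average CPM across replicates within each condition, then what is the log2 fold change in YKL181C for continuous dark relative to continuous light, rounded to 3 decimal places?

-0.550

CPM(continuous light rep1) = 76060 / 32.54 = 2337.4309
CPM(continuous light rep2) = 73444 / 51.25 = 1433.0537
CPM(continuous dark rep1) = 78448 / 37.24 = 2106.5521
CPM(continuous dark rep2) = 24041 / 51.38 = 467.9058
mean CPM(continuous light) = 1885.2423; mean CPM(continuous dark) = 1287.2289
Fold change = 1287.2289 / 1885.2423 = 0.68279
log2(0.68279) = -0.5505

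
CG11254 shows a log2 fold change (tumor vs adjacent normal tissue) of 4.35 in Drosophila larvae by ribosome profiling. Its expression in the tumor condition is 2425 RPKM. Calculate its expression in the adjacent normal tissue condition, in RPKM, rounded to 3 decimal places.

118.914

Fold change = 2^(4.35) = 20.3930
adjacent normal tissue expression = 2425 / 20.3930 = 118.914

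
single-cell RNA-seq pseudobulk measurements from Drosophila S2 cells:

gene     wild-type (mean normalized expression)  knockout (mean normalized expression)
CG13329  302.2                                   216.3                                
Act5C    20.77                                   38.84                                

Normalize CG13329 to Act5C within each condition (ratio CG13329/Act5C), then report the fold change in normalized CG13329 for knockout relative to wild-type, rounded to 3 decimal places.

0.383

CG13329/Act5C (wild-type) = 302.2 / 20.77 = 14.55
CG13329/Act5C (knockout) = 216.3 / 38.84 = 5.569
Fold change = 5.569 / 14.55 = 0.3828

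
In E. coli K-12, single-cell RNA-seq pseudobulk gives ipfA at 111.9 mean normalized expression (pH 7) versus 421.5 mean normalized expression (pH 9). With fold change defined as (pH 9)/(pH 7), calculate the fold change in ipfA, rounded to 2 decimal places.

3.77

Fold change = 421.5 / 111.9 = 3.767
ipfA is upregulated.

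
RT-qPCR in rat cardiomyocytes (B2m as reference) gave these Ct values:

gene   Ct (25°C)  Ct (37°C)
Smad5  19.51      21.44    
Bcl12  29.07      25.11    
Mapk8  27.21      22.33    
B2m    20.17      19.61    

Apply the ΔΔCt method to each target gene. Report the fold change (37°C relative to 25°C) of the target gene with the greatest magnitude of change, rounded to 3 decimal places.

Smad5: ΔΔCt = (21.44−19.61) − (19.51−20.17) = 1.83 − (-0.66) = 2.49; fold change = 2^-2.49 = 0.178
Bcl12: ΔΔCt = (25.11−19.61) − (29.07−20.17) = 5.50 − 8.90 = -3.40; fold change = 2^3.40 = 10.556
Mapk8: ΔΔCt = (22.33−19.61) − (27.21−20.17) = 2.72 − 7.04 = -4.32; fold change = 2^4.32 = 19.973
Mapk8 has the largest |ΔΔCt| = 4.32.

19.973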